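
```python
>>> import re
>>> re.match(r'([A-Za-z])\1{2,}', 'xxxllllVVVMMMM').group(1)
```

A backreference is literal: `\1` must see the identical characters the first group matched.
`re.match` only tries the pattern at the start of the string.
The match spans [0:3] → 'xxx'.
Captured: group 1 = 'x'.

'x'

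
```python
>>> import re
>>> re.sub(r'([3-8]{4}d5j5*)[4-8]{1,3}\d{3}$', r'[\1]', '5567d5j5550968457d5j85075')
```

The pattern matches exactly 4 of a character in [3-8], then the literal 'd5j', then zero or more of the literal '5' (captured); then 1 to 3 of a character in [4-8], then exactly 3 of a digit; then anchored at the end.
Matches: at [13:25] → '8457d5j85075'.
`\1` in the replacement pulls in group 1's text for each match.

'5567d5j555096[8457d5j]'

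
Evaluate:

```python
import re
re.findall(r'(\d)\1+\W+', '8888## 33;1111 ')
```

`\1` is not a pattern — it's the concrete string captured by group 1, re-applied verbatim.
Scanning left to right: at [0:7] match '8888## ', group 1 = '8'; at [7:10] match '33;', group 1 = '3'; at [10:15] match '1111 ', group 1 = '1'.
One capturing group, so `findall` returns just the captured substring from each match — 3 in all.

['8', '3', '1']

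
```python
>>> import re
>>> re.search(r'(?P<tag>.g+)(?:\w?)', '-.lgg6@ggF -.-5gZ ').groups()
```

This matches any character, then one or more of the literal 'g' (captured as 'tag'); then optionally a word character (non-capturing group).
`re.search` scans for the first position where the pattern succeeds.
The match spans [2:6] → 'lgg6'.
Captured: group 1 = 'lgg'.

('lgg',)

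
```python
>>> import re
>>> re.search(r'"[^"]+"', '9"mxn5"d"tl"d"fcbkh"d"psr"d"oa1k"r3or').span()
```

(1, 7)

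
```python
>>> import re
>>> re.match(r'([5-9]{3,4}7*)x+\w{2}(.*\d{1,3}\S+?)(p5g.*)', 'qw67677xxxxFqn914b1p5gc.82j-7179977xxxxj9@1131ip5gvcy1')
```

None

`re.match` only tries the pattern at the start of the string.
Here the string doesn't start with a match, so the call returns None.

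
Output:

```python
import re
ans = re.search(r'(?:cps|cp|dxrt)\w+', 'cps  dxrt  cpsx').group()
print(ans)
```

Unlike `match`, `search` isn't anchored — it looks for the pattern anywhere in the string.
The match spans [0:3] → 'cps'.

cps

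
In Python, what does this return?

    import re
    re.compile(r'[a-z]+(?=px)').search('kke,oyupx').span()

The `(?=…)`/`(?<=…)` assertion just peeks at neighbouring text; it doesn't advance the match position.
`search` walks the string left to right and returns the first match it finds.
The match spans [4:7] → 'oyu'.

(4, 7)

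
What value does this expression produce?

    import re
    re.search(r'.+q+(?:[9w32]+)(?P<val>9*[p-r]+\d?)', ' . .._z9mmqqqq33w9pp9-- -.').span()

(0, 21)

The match spans [0:21] → ' . .._z9mmqqqq33w9pp9'.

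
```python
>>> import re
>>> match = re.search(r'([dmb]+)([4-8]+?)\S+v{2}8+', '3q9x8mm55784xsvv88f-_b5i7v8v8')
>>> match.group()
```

Pattern: one or more of one of [dmb] (captured); then one or more of a character in [4-8] (lazy) (captured); then one or more of a non-whitespace character, then exactly 2 of a literal 'v', then one or more of a literal '8'.
The match spans [5:18] → 'mm55784xsvv88'.

'mm55784xsvv88'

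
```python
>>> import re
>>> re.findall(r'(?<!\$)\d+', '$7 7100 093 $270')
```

['7100', '093', '70']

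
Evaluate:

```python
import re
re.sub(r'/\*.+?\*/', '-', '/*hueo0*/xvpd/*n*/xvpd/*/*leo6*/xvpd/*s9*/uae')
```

'-xvpd-xvpd-xvpd-uae'

Each match is replaced by '-'.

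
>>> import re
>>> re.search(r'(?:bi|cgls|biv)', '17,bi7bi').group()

'bi'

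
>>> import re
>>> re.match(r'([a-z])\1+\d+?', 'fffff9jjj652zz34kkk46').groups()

`\1` has to match the exact text group 1 already captured.
With `match`, the pattern is implicitly anchored at the beginning.
The match spans [0:6] → 'fffff9'.
Captured: group 1 = 'f'.

('f',)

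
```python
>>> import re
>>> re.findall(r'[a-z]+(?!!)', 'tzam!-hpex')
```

A negative assertion filters positions out without eating any characters.
With no groups in the pattern, `findall` gives back each whole match — 2 here.

['tza', 'hpex']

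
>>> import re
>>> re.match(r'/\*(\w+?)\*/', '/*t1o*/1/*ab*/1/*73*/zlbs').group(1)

't1o'

`re.match` only tries the pattern at the start of the string.
The match spans [0:7] → '/*t1o*/'.
Captured: group 1 = 't1o'.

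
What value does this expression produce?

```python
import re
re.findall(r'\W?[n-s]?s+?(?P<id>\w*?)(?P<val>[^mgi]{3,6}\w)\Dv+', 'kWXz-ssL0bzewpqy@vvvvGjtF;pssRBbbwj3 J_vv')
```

[('L0', 'bzewpqy'), ('sRB', 'bbwj3 J')]

The pattern matches optionally a non-word character, then optionally a character in [n-s], then one or more of the literal 's' (lazy); then zero or more of a word character (lazy) (captured as 'id'); then 3 to 6 of any character except [mgi], then a word character (captured as 'val'); then a non-digit, then one or more of a literal 'v'.
Walking the string: at [4:21] match '-ssL0bzewpqy@vvvv', groups = ('L0', 'bzewpqy'); at [25:41] match ';pssRBbbwj3 J_vv', groups = ('sRB', 'bbwj3 J').
Multiple groups make `findall` return tuples — one 2-tuple for each match.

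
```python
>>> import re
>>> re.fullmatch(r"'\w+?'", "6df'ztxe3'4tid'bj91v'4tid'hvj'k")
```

None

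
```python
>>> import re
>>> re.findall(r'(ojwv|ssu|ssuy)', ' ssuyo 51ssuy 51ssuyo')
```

['ssu', 'ssu', 'ssu']

The regex engine tests alternatives in the order written; an earlier branch that matches wins even if a later one would match more.
Walking the string: at [1:4] match 'ssu', group 1 = 'ssu'; at [9:12] match 'ssu', group 1 = 'ssu'; at [16:19] match 'ssu', group 1 = 'ssu'.
Because there's exactly one group, `findall` drops the full match and keeps group 1 from each hit.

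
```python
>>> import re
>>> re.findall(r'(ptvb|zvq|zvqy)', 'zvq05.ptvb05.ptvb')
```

Scanning left to right: at [0:3] match 'zvq', group 1 = 'zvq'; at [6:10] match 'ptvb', group 1 = 'ptvb'; at [13:17] match 'ptvb', group 1 = 'ptvb'.
Because there's exactly one group, `findall` drops the full match and keeps group 1 from each hit.

['zvq', 'ptvb', 'ptvb']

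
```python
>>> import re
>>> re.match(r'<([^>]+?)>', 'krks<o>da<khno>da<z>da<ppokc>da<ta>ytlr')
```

None

`match` is anchored at position 0; if the pattern doesn't fit there, it returns None.
Here the pattern fails at index 0, so the call returns None.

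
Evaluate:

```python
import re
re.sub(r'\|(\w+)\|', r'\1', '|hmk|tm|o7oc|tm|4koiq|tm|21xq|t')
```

'hmktmo7octm4koiqtm21xqt'

The replacement refers to a captured group, so each match is rewritten using its own captured text.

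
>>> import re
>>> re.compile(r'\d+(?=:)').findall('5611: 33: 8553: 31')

The positive lookaround only admits positions where the adjacent text matches; those characters stay outside the span.
Since nothing is captured, `findall` lists the 3 matched substrings directly.

['5611', '33', '8553']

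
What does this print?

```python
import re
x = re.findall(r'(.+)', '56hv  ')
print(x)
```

['56hv  ']

Pattern: one or more of any character (captured).
With a single group, `findall` returns only what that group captured — 1 item.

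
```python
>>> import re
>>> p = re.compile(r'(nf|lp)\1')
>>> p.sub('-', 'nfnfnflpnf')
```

After group 1 captures some text, `\1` only succeeds where that same text appears again.
`sub` substitutes '-' at each match site.

'-nflpnf'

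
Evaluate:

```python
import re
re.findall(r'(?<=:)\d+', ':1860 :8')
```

['1860', '8']

Because the assertion is zero-width, the text it checks is not consumed and won't appear in the result.
Scanning left to right: at [1:5] → '1860'; at [7:8] → '8'.
No capturing groups, so `findall` returns the 2 full match strings.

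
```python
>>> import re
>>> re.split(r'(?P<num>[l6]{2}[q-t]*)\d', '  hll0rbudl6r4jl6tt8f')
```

['  h', 'll', 'rbud', 'l6r', 'j', 'l6tt', 'f']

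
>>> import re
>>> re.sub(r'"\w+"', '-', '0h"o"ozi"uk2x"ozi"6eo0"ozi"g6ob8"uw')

'0h-ozi-ozi-ozi-uw'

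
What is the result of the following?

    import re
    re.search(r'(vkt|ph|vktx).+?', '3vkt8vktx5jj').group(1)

`re.search` scans for the first position where the pattern succeeds.
The match spans [1:5] → 'vkt8'.
Captured: group 1 = 'vkt'.

'vkt'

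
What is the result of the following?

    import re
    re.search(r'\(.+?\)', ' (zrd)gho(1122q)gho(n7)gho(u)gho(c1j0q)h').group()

'(zrd)'

`re.search` tries every starting position until one works.
The match spans [1:6] → '(zrd)'.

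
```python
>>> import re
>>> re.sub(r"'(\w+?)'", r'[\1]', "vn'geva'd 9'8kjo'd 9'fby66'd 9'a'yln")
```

Matches: at [2:8] → "'geva'"; at [11:17] → "'8kjo'"; at [20:27] → "'fby66'"; at [30:33] → "'a'".
Each match is replaced using the text its own group 1 captured.

'vn[geva]d 9[8kjo]d 9[fby66]d 9[a]yln'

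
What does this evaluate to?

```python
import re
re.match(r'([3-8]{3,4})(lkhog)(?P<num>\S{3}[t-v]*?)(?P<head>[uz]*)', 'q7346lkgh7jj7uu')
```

`re.match` won't scan ahead — the pattern has to work from the very first character.
Here position 0 doesn't satisfy it, so the call returns None.

None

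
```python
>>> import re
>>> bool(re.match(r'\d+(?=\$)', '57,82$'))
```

`re.match` won't scan ahead — the pattern has to work from the very first character.
Here position 0 doesn't satisfy it, so the call returns None, and `bool(None)` is False.

False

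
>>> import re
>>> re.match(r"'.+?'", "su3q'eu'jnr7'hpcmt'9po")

None

`match` is anchored at position 0; if the pattern doesn't fit there, it returns None.
Here the string doesn't start with a match, so the call returns None.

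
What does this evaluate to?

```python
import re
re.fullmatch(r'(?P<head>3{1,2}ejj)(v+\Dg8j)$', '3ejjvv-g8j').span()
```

(0, 10)

Pattern: 1 to 2 of the literal '3', then the literal 'ejj' (captured as 'head'); then one or more of the literal 'v', then a non-digit, then the literal 'g8j' (captured); then anchored at the end.
`fullmatch` succeeds only if the pattern covers the string from start to end.
The match spans [0:10] → '3ejjvv-g8j'.
Captured: group 1 = '3ejj', group 2 = 'vv-g8j'.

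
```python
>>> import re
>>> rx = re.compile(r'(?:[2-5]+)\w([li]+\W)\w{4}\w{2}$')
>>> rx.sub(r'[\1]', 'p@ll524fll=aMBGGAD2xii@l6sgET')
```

'p@ll524fll=aMBGGAD[ii@]'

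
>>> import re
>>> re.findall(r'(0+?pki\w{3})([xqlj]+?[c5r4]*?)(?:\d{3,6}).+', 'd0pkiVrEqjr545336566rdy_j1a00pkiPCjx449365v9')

[('0pkiVrE', 'qjr')]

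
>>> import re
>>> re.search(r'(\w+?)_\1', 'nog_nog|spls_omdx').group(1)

The backreference `\1` re-matches whatever the first group consumed, character for character.
`search` walks the string left to right and returns the first match it finds.
The match spans [0:7] → 'nog_nog'.
Captured: group 1 = 'nog'.

'nog'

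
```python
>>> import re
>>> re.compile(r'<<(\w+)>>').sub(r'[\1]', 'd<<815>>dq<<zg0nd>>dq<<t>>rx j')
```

Matches: at [1:8] → '<<815>>'; at [10:19] → '<<zg0nd>>'; at [21:26] → '<<t>>'.
Each match is replaced using the text its own group 1 captured.

'd[815]dq[zg0nd]dq[t]rx j'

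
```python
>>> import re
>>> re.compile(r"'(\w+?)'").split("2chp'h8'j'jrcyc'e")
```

['2chp', 'h8', 'j', 'jrcyc', 'e']

Matches to split on: at [4:8] → "'h8'"; at [9:16] → "'jrcyc'".
With a capturing group present, the delimiter's captured portion is kept in the result list.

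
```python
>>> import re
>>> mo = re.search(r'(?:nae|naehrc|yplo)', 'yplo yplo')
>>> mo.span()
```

(0, 4)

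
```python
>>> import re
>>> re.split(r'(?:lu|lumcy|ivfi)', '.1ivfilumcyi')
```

Alternation isn't longest-match — the leftmost alternative that fits at this position is chosen.
Splitting on the pattern gives 3 pieces.

['.1', '', 'mcyi']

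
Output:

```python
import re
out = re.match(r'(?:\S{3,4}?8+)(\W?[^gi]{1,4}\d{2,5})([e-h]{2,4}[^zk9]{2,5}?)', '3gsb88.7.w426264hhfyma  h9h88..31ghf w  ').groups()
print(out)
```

('.7.w426264', 'hhfym')

Pattern: 3 to 4 of a non-whitespace character (lazy), then one or more of a literal '8' (non-capturing group); then optionally a non-word character, then 1 to 4 of any character except [gi], then 2 to 5 of a digit (captured); then 2 to 4 of a character in [e-h], then 2 to 5 of any character except [zk9] (lazy) (captured).
Lazy quantifiers expand one character at a time until the remainder of the pattern can match.
`re.match` won't scan ahead — the pattern has to work from the very first character.
The match spans [0:21] → '3gsb88.7.w426264hhfym'.
Captured: group 1 = '.7.w426264', group 2 = 'hhfym'.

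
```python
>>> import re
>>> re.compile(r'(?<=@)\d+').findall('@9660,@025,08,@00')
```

Lookahead/lookbehind check context without consuming it, so the matched span excludes the asserted characters.
Scanning left to right: at [1:5] → '9660'; at [7:10] → '025'; at [15:17] → '00'.
Since nothing is captured, `findall` lists the 3 matched substrings directly.

['9660', '025', '00']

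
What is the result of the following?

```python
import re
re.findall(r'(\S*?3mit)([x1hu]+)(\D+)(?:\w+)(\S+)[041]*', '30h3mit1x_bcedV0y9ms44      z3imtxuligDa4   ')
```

[('30h3mit', '1x', '_bcedV', '4')]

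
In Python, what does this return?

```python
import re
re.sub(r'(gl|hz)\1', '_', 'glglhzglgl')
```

'_hz_'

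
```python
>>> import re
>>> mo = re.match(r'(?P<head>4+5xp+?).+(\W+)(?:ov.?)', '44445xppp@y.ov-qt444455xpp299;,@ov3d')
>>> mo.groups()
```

('44445xp', '@')

This matches one or more of the literal '4', then the literal '5x', then one or more of a literal 'p' (lazy) (captured as 'head'); then one or more of any character; then one or more of a non-word character (captured); then the literal 'ov', then optionally any character (non-capturing group).
With `match`, the pattern is implicitly anchored at the beginning.
The match spans [0:35] → '44445xppp@y.ov-qt444455xpp299;,@ov3'.
Captured: group 1 = '44445xp', group 2 = '@'.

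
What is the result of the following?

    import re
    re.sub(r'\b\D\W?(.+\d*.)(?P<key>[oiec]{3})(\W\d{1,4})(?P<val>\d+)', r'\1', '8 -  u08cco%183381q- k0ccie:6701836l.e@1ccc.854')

'8  u08cco%183381q- k0ccie:6701836l.e@1'

Each match is replaced using the text its own group 1 captured.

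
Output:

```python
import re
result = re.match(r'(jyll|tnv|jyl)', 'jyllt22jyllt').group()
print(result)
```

The regex engine tests alternatives in the order written; an earlier branch that matches wins even if a later one would match more.
`re.match` won't scan ahead — the pattern has to work from the very first character.
The match spans [0:4] → 'jyll'.
Captured: group 1 = 'jyll'.

jyll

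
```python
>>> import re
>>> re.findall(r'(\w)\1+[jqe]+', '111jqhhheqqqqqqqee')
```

['1', 'h']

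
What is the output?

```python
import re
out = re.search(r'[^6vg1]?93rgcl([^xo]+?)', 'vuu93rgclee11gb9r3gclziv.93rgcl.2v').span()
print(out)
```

This matches optionally any character except [6vg1], then the literal '93r', then the literal 'gcl'; then one or more of any character except [xo] (lazy) (captured).
A `+?`/`*?`/`{m,n}?` starts at its minimum and grows only as far as needed for what follows to match.
`re.search` scans for the first position where the pattern succeeds.
The match spans [2:10] → 'u93rgcle'.
Captured: group 1 = 'e'.

(2, 10)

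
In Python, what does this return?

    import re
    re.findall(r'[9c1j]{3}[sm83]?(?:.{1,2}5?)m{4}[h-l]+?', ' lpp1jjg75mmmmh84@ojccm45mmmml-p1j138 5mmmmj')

['1jjg75mmmmh', 'jccm45mmmml', '1j138 5mmmmj']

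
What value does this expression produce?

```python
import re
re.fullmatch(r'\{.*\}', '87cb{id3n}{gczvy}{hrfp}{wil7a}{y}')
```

For `fullmatch`, every character of the input must be accounted for by the pattern.
Here the string isn't matched end-to-end, so the call returns None.

None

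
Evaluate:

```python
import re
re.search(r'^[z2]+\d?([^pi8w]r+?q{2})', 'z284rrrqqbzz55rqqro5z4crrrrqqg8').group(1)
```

'4rrrqq'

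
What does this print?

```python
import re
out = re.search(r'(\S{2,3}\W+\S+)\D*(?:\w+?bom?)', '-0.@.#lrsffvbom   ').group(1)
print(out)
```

This matches 2 to 3 of a non-whitespace character, then one or more of a non-word character, then one or more of a non-whitespace character (captured); then zero or more of a non-digit; then one or more of a word character (lazy), then the literal 'bo', then optionally a literal 'm' (non-capturing group).
`search` walks the string left to right and returns the first match it finds.
The match spans [0:15] → '-0.@.#lrsffvbom'.
Captured: group 1 = '-0.@.#lrsff'.

-0.@.#lrsff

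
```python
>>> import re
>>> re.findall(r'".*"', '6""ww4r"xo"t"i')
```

['""ww4r"xo"t"']

Matches: at [1:13] → '""ww4r"xo"t"'.
With no groups in the pattern, `findall` gives back each whole match — 1 here.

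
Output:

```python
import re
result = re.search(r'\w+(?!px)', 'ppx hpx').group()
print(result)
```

ppx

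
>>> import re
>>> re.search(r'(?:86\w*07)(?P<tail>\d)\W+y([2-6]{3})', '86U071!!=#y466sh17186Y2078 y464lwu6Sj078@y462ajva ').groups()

('1', '466')

The match spans [0:14] → '86U071!!=#y466'.
Captured: group 1 = '1', group 2 = '466'.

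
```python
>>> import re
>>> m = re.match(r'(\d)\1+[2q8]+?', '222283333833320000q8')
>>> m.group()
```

`\1` is not a pattern — it's the concrete string captured by group 1, re-applied verbatim.
With `match`, the pattern is implicitly anchored at the beginning.
The match spans [0:5] → '22228'.
Captured: group 1 = '2'.

'22228'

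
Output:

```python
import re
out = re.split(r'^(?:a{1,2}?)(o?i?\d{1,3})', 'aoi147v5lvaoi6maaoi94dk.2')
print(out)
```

['', 'oi147', 'v5lvaoi6maaoi94dk.2']

The pattern matches anchored at the start of the string; then 1 to 2 of a literal 'a' (lazy) (non-capturing group); then optionally the literal 'o', then optionally the literal 'i', then 1 to 3 of a digit (captured).
Matches to split on: at [0:6] → 'aoi147'.
Because the pattern has a capturing group, `split` also inserts each captured text between the pieces.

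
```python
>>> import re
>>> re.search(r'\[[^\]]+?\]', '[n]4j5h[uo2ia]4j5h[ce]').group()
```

`search` walks the string left to right and returns the first match it finds.
The match spans [0:3] → '[n]'.

'[n]'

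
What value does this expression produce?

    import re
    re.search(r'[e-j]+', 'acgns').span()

(2, 3)

This matches one or more of a character in [e-j].
`re.search` tries every starting position until one works.
The match spans [2:3] → 'g'.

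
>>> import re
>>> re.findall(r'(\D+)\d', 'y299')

This matches one or more of a non-digit (captured); then a digit.
Matches: at [0:2] match 'y2', group 1 = 'y'.
One capturing group, so `findall` returns just the captured substring from the one match — 1 in all.

['y']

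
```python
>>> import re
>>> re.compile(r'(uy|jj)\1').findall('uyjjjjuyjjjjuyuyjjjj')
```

['jj', 'jj', 'uy', 'jj']

`\1` has to match the exact text group 1 already captured.
`findall` collects group 1 from each match (4 total).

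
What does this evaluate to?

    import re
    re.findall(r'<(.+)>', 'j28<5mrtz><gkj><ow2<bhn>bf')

One capturing group, so `findall` returns just the captured substring from the one match — 1 in all.

['5mrtz><gkj><ow2<bhn']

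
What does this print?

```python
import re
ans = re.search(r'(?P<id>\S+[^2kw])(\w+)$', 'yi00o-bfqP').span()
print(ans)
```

The match spans [0:10] → 'yi00o-bfqP'.

(0, 10)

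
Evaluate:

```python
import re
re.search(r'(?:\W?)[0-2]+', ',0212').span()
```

(0, 5)

This matches optionally a non-word character (non-capturing group); then one or more of a character in [0-2].
Unlike `match`, `search` isn't anchored — it looks for the pattern anywhere in the string.
The match spans [0:5] → ',0212'.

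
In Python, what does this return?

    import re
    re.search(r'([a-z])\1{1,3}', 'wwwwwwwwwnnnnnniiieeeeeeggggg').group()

'wwww'

After group 1 captures some text, `\1` only succeeds where that same text appears again.
The match spans [0:4] → 'wwww'.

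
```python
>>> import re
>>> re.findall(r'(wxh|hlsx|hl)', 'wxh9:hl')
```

['wxh', 'hl']

Matches: at [0:3] match 'wxh', group 1 = 'wxh'; at [5:7] match 'hl', group 1 = 'hl'.
Because there's exactly one group, `findall` drops the full match and keeps group 1 from each hit.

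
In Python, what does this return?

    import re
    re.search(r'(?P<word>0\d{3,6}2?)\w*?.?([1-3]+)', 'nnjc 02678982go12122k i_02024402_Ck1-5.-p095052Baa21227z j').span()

(5, 20)

This matches a literal '0', then 3 to 6 of a digit, then optionally the literal '2' (captured as 'word'); then zero or more of a word character (lazy), then optionally any character; then one or more of a character in [1-3] (captured).
`re.search` scans for the first position where the pattern succeeds.
The match spans [5:20] → '02678982go12122'.
Captured: group 1 = '02678982', group 2 = '12122'.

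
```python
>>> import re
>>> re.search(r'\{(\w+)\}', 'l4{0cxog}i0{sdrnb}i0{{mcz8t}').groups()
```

('0cxog',)

The match spans [2:9] → '{0cxog}'.
Captured: group 1 = '0cxog'.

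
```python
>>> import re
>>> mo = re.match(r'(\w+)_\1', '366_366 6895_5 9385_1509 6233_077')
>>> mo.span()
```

`\1` has to match the exact text group 1 already captured.
`re.match` only tries the pattern at the start of the string.
The match spans [0:7] → '366_366'.
Captured: group 1 = '366'.

(0, 7)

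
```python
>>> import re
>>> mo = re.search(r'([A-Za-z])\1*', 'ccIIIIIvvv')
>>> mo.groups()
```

('c',)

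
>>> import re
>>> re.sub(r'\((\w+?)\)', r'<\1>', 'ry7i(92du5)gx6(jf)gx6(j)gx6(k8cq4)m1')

'ry7i<92du5>gx6<jf>gx6<j>gx6<k8cq4>m1'

Matches: at [4:11] → '(92du5)'; at [14:18] → '(jf)'; at [21:24] → '(j)'; at [27:34] → '(k8cq4)'.
The replacement refers to a captured group, so each match is rewritten using its own captured text.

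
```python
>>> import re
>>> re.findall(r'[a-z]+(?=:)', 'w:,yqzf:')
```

['w', 'yqzf']

The `(?=…)`/`(?<=…)` assertion just peeks at neighbouring text; it doesn't advance the match position.
No capturing groups, so `findall` returns the 2 full match strings.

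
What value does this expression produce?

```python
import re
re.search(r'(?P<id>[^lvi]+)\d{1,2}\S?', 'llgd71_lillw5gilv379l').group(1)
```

'gd7'

The match spans [2:7] → 'gd71_'.
Captured: group 1 = 'gd7'.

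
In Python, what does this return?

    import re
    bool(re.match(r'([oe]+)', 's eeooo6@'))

With `match`, the pattern is implicitly anchored at the beginning.
Here the pattern fails at index 0, so the call returns None, and `bool(None)` is False.

False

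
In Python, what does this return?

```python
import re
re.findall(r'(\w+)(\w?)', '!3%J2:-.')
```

Pattern: one or more of a word character (captured); then optionally a word character (captured).
`findall` packs the 2 group values into a tuple for every match.

[('3', ''), ('J2', '')]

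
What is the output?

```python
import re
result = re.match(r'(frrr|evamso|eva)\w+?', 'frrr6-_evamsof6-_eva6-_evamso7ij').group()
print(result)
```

frrr6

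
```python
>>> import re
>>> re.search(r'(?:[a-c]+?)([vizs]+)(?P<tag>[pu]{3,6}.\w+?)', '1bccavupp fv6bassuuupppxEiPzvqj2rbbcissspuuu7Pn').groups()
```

The match spans [1:11] → 'bccavupp f'.
Captured: group 1 = 'v', group 2 = 'upp f'.

('v', 'upp f')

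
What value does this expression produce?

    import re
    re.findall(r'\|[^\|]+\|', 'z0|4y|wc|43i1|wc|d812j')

['|4y|', '|43i1|']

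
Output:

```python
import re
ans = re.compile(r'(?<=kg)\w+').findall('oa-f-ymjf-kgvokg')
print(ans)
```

['vokg']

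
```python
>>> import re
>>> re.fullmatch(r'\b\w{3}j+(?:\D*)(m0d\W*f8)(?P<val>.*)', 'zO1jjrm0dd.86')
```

None

The pattern matches a word boundary (`\b`, zero-width); then exactly 3 of a word character, then one or more of the literal 'j'; then zero or more of a non-digit (non-capturing group); then the literal 'm0d', then zero or more of a non-word character, then the literal 'f8' (captured); then zero or more of any character (captured as 'val').
`re.fullmatch` is like wrapping the pattern in `^…$` (in single-line mode).
Here the string isn't matched end-to-end, so the call returns None.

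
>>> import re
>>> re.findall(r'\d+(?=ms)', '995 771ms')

['771']

The `(?=…)`/`(?<=…)` assertion just peeks at neighbouring text; it doesn't advance the match position.
With no groups in the pattern, `findall` gives back each whole match — 1 here.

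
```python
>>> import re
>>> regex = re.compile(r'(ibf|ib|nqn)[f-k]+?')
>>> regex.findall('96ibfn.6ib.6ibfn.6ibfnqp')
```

['ib', 'ib', 'ib']

Scanning left to right: at [2:5] match 'ibf', group 1 = 'ib'; at [12:15] match 'ibf', group 1 = 'ib'; at [18:21] match 'ibf', group 1 = 'ib'.
Because there's exactly one group, `findall` drops the full match and keeps group 1 from each hit.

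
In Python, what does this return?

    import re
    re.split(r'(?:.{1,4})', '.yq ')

This matches 1 to 4 of any character (non-capturing group).
Matches to split on: at [0:4] → '.yq '.
Each match becomes a cut point; 2 segments remain.

['', '']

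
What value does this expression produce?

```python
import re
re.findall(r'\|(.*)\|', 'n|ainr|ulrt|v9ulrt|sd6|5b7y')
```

`findall` collects group 1 from the one match (1 total).

['ainr|ulrt|v9ulrt|sd6']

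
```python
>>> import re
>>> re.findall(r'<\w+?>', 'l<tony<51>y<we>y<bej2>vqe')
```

Since nothing is captured, `findall` lists the 3 matched substrings directly.

['<51>', '<we>', '<bej2>']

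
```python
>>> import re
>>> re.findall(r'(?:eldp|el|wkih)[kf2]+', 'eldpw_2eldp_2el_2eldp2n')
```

['eldp2']

Walking the string: at [17:22] → 'eldp2'.
With no groups in the pattern, `findall` gives back each whole match — 1 here.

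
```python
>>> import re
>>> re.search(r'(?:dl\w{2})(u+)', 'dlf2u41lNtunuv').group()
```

The pattern matches the literal 'dl', then exactly 2 of a word character (non-capturing group); then one or more of a literal 'u' (captured).
`search` walks the string left to right and returns the first match it finds.
The match spans [0:5] → 'dlf2u'.
Captured: group 1 = 'u'.

'dlf2u'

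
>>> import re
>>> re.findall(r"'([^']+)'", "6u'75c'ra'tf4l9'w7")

['75c', 'tf4l9']

Walking the string: at [2:7] match "'75c'", group 1 = '75c'; at [9:16] match "'tf4l9'", group 1 = 'tf4l9'.
`findall` collects group 1 from each match (2 total).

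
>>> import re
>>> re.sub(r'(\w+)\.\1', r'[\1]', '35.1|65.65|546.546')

'35.1|[65]|[546]'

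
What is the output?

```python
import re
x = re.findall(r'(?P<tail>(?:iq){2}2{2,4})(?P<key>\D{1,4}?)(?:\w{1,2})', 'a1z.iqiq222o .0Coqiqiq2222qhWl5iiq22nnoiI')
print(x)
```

[('iqiq222', 'o .'), ('iqiq2222', 'q')]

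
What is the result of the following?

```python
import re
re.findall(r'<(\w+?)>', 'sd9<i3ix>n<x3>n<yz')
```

Walking the string: at [3:9] match '<i3ix>', group 1 = 'i3ix'; at [10:14] match '<x3>', group 1 = 'x3'.
One capturing group, so `findall` returns just the captured substring from each match — 2 in all.

['i3ix', 'x3']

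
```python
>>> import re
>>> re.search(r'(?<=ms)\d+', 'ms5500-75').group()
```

Lookahead/lookbehind check context without consuming it, so the matched span excludes the asserted characters.
The match spans [2:6] → '5500'.

'5500'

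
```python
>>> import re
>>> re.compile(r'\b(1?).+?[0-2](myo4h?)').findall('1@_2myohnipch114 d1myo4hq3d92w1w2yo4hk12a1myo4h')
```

[('1', 'myo4h')]

The pattern matches a word boundary (`\b`, zero-width); then optionally a literal '1' (captured); then one or more of any character (lazy), then a character in [0-2]; then the literal 'my', then the literal 'o4', then optionally a literal 'h' (captured).
Scanning left to right: at [0:24] match '1@_2myohnipch114 d1myo4h', groups = ('1', 'myo4h').
`findall` packs the 2 group values into a tuple for every match.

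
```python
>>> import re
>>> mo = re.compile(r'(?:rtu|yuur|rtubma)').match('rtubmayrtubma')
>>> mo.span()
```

(0, 3)

`|` is ordered: at each position the engine commits to the first alternative that works.
With `match`, the pattern is implicitly anchored at the beginning.
The match spans [0:3] → 'rtu'.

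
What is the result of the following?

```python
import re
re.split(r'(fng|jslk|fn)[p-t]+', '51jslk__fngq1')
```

`re.split` interleaves the captured-group text with the surrounding fragments.

['51jslk__', 'fng', '1']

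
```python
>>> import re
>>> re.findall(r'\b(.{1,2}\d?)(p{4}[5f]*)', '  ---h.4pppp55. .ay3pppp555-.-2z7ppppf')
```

[('h.4', 'pppp55'), ('ay3', 'pppp555'), ('2z7', 'ppppf')]

Pattern: a word boundary (`\b`, zero-width); then 1 to 2 of any character, then optionally a digit (captured); then exactly 4 of a literal 'p', then zero or more of one of [5f] (captured).
Walking the string: at [5:14] match 'h.4pppp55', groups = ('h.4', 'pppp55'); at [17:27] match 'ay3pppp555', groups = ('ay3', 'pppp555'); at [30:38] match '2z7ppppf', groups = ('2z7', 'ppppf').
2 groups means each result is a tuple of 2 captured strings — 3 here.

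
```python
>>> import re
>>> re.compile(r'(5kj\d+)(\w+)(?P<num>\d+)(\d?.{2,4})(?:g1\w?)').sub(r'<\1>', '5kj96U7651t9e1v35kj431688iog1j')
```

`\1` in the replacement pulls in group 1's text for each match.

'<5kj96>'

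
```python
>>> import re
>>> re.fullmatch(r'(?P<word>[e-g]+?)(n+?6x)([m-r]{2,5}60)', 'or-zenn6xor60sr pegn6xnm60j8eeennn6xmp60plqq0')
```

None

The pattern matches one or more of a character in [e-g] (lazy) (captured as 'word'); then one or more of the literal 'n' (lazy), then the literal '6x' (captured); then 2 to 5 of a character in [m-r], then the literal '60' (captured).
`fullmatch` succeeds only if the pattern covers the string from start to end.
Here there's no way to consume every character, so the call returns None.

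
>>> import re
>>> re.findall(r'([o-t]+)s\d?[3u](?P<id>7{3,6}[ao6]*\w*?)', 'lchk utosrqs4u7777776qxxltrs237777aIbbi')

[('tosrq', '7777776'), ('tr', '7777a')]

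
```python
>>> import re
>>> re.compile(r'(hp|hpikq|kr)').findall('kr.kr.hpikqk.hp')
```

The regex engine tests alternatives in the order written; an earlier branch that matches wins even if a later one would match more.
Walking the string: at [0:2] match 'kr', group 1 = 'kr'; at [3:5] match 'kr', group 1 = 'kr'; at [6:8] match 'hp', group 1 = 'hp'; at [13:15] match 'hp', group 1 = 'hp'.
`findall` collects group 1 from each match (4 total).

['kr', 'kr', 'hp', 'hp']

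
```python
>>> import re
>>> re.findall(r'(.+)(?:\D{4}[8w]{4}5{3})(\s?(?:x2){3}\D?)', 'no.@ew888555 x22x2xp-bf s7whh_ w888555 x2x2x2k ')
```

[('no.@ew888555 x22x2xp-bf s7w', ' x2x2x2k')]

Pattern: one or more of any character (captured); then exactly 4 of a non-digit, then exactly 4 of one of [8w], then exactly 3 of the literal '5' (non-capturing group); then optionally whitespace, then the literal 'x2' repeated 3 times, then optionally a non-digit (captured).
Walking the string: at [0:46] match 'no.@ew888555 x22x2xp-bf s7whh_ w888555 x2x2x2k', groups = ('no.@ew888555 x22x2xp-bf s7w', ' x2x2x2k').
`findall` packs the 2 group values into a tuple for every match.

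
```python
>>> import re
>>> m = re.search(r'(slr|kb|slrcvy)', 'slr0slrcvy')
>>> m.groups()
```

`re.search` scans for the first position where the pattern succeeds.
The match spans [0:3] → 'slr'.
Captured: group 1 = 'slr'.

('slr',)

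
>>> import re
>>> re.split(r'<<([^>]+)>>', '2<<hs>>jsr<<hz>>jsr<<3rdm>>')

['2', 'hs', 'jsr', 'hz', 'jsr', '3rdm', '']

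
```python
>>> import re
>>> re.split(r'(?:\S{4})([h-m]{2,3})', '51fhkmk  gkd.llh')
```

['', 'kmk', '  ', 'llh', '']

The pattern matches exactly 4 of a non-whitespace character (non-capturing group); then 2 to 3 of a character in [h-m] (captured).
Matches to split on: at [0:7] → '51fhkmk'; at [9:16] → 'gkd.llh'.
The group in the pattern means `split` returns the separators' captures alongside the pieces.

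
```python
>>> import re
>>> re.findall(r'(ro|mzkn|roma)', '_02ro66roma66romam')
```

['ro', 'ro', 'ro']

Alternation tries branches left to right and keeps the first one that lets the overall match succeed at that position.
Walking the string: at [3:5] match 'ro', group 1 = 'ro'; at [7:9] match 'ro', group 1 = 'ro'; at [13:15] match 'ro', group 1 = 'ro'.
Because there's exactly one group, `findall` drops the full match and keeps group 1 from each hit.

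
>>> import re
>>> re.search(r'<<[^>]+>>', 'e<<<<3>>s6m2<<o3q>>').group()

`search` walks the string left to right and returns the first match it finds.
The match spans [1:8] → '<<<<3>>'.

'<<<<3>>'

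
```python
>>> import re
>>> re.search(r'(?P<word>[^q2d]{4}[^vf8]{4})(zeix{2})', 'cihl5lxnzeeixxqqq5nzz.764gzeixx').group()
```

'nzz.764gzeixx'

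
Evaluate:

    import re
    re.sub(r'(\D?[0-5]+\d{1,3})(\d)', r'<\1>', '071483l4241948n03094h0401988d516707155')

'<0714>3<l424194><n0309><h040198><d51670><15>'

This matches optionally a non-digit, then one or more of a character in [0-5], then 1 to 3 of a digit (captured); then a digit (captured).
Matches: at [0:5] → '07148'; at [6:14] → 'l4241948'; at [14:20] → 'n03094'; at [20:28] → 'h0401988'; at [28:35] → 'd516707'; ….
The replacement refers to a captured group, so each match is rewritten using its own captured text.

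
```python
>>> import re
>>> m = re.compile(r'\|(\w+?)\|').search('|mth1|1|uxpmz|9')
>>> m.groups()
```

('mth1',)

`search` walks the string left to right and returns the first match it finds.
The match spans [0:6] → '|mth1|'.
Captured: group 1 = 'mth1'.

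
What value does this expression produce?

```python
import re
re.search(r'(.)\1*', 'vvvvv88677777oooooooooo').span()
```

(0, 5)

`\1` is not a pattern — it's the concrete string captured by group 1, re-applied verbatim.
The match spans [0:5] → 'vvvvv'.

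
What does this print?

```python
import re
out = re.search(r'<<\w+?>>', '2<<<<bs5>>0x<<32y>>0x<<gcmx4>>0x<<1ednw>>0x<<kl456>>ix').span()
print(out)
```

`re.search` scans for the first position where the pattern succeeds.
The match spans [3:10] → '<<bs5>>'.

(3, 10)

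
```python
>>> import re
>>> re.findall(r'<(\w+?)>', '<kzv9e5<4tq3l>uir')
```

['4tq3l']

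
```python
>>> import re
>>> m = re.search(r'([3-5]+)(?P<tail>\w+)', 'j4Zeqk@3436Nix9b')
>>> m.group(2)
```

'Zeqk'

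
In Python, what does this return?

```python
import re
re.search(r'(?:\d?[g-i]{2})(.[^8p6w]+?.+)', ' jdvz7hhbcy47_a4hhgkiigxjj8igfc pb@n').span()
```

(5, 36)

This matches optionally a digit, then exactly 2 of a character in [g-i] (non-capturing group); then any character, then one or more of any character except [8p6w] (lazy), then one or more of any character (captured).
The match spans [5:36] → '7hhbcy47_a4hhgkiigxjj8igfc pb@n'.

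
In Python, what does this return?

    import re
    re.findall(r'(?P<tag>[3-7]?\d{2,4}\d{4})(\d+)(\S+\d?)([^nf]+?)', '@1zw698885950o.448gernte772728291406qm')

[('69888595', '0', 'o.448gernte772728291406q', 'm')]

This matches optionally a character in [3-7], then 2 to 4 of a digit, then exactly 4 of a digit (captured as 'tag'); then one or more of a digit (captured); then one or more of a non-whitespace character, then optionally a digit (captured); then one or more of any character except [nf] (lazy) (captured).
Matches: at [4:38] match '698885950o.448gernte772728291406qm', groups = ('69888595', '0', 'o.448gernte772728291406q', 'm').
With 4 capturing groups, `findall` returns a 4-tuple per match.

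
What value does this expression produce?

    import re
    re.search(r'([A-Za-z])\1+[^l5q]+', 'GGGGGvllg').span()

(0, 6)

The backreference `\1` re-matches whatever the first group consumed, character for character.
The match spans [0:6] → 'GGGGGv'.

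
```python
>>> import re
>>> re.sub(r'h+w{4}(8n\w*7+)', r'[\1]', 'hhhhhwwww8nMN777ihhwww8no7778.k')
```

Pattern: one or more of a literal 'h'; then exactly 4 of a literal 'w'; then the literal '8n', then zero or more of a word character, then one or more of a literal '7' (captured).
Matches: at [0:28] → 'hhhhhwwww8nMN777ihhwww8no777'.
Each match is replaced using the text its own group 1 captured.

'[8nMN777ihhwww8no777]8.k'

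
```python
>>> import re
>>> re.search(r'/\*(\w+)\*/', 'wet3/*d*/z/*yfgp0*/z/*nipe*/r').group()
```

'/*d*/'

`re.search` scans for the first position where the pattern succeeds.
The match spans [4:9] → '/*d*/'.
Captured: group 1 = 'd'.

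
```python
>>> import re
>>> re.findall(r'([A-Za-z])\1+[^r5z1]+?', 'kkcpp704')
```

['k', 'p']

A backreference is literal: `\1` must see the identical characters the first group matched.
Walking the string: at [0:3] match 'kkc', group 1 = 'k'; at [3:6] match 'pp7', group 1 = 'p'.
One capturing group, so `findall` returns just the captured substring from each match — 2 in all.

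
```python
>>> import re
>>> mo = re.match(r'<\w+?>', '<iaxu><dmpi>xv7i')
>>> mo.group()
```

`re.match` won't scan ahead — the pattern has to work from the very first character.
The match spans [0:6] → '<iaxu>'.

'<iaxu>'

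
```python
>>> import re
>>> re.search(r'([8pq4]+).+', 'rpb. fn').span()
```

(1, 7)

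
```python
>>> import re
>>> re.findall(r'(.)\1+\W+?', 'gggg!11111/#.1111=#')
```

After group 1 captures some text, `\1` only succeeds where that same text appears again.
Matches: at [0:5] match 'gggg!', group 1 = 'g'; at [5:11] match '11111/', group 1 = '1'; at [13:18] match '1111=', group 1 = '1'.
With a single group, `findall` returns only what that group captured — 3 items.

['g', '1', '1']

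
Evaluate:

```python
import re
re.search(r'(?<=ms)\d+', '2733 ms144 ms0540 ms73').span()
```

(7, 10)

Because the assertion is zero-width, the text it checks is not consumed and won't appear in the result.
The match spans [7:10] → '144'.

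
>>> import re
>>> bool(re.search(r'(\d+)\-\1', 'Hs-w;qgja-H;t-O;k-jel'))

`\1` is not a pattern — it's the concrete string captured by group 1, re-applied verbatim.
Here no position works, so the call returns None, and `bool(None)` is False.

False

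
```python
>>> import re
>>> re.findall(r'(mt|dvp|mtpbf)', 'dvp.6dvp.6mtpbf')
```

The regex engine tests alternatives in the order written; an earlier branch that matches wins even if a later one would match more.
Scanning left to right: at [0:3] match 'dvp', group 1 = 'dvp'; at [5:8] match 'dvp', group 1 = 'dvp'; at [10:12] match 'mt', group 1 = 'mt'.
With a single group, `findall` returns only what that group captured — 3 items.

['dvp', 'dvp', 'mt']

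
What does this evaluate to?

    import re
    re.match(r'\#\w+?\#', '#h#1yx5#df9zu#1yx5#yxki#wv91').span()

(0, 3)

`match` is anchored at position 0; if the pattern doesn't fit there, it returns None.
The match spans [0:3] → '#h#'.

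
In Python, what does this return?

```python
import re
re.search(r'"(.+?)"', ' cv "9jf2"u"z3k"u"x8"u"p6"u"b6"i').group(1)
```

Because the quantifier is non-greedy, it stops expanding at the earliest point where the rest of the pattern can succeed.
`re.search` tries every starting position until one works.
The match spans [4:10] → '"9jf2"'.
Captured: group 1 = '9jf2'.

'9jf2'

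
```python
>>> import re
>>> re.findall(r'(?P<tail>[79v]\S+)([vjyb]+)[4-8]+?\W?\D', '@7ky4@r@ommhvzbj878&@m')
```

[('7ky4@r@ommhvzb', 'j')]

`findall` packs the 2 group values into a tuple for every match.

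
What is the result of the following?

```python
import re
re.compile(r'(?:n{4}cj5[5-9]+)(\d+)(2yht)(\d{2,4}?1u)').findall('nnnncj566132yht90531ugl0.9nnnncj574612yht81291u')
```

Pattern: exactly 4 of the literal 'n', then the literal 'cj5', then one or more of a character in [5-9] (non-capturing group); then one or more of a digit (captured); then the literal '2yh', then a literal 't' (captured); then 2 to 4 of a digit (lazy), then the literal '1u' (captured).
Multiple groups make `findall` return tuples — one 3-tuple for each match.

[('13', '2yht', '90531u'), ('461', '2yht', '81291u')]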